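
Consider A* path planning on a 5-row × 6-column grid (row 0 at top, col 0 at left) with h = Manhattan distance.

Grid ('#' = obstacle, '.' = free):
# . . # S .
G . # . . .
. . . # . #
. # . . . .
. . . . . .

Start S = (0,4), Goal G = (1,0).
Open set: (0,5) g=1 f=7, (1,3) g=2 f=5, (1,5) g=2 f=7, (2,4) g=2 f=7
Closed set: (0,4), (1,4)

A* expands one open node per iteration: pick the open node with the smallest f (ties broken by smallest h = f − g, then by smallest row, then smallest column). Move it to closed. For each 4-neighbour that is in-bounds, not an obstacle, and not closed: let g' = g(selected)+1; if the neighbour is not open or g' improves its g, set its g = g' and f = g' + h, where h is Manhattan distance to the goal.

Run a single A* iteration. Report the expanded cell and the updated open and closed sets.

expanded=(1,3); open=[(0,5) g=1 f=7, (1,5) g=2 f=7, (2,4) g=2 f=7]; closed=[(0,4), (1,3), (1,4)]

step 1: expand (1,3) (f=5, h=3) → closed; open now [(0,5) g=1 f=7, (1,5) g=2 f=7, (2,4) g=2 f=7]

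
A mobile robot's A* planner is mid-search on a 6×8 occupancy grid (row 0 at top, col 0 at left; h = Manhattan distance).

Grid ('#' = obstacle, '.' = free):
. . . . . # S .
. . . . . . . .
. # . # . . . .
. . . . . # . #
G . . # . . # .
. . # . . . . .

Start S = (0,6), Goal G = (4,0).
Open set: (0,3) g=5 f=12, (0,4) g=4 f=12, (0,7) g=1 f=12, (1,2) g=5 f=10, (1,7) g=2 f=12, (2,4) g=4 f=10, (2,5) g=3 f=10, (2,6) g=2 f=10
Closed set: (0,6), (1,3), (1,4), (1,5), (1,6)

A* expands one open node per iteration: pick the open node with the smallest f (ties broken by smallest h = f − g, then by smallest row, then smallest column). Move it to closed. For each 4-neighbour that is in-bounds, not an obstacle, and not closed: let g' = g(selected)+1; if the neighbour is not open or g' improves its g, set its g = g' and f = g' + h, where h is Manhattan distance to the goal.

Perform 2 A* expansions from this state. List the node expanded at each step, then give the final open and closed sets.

step 1: expand (1,2) (f=10, h=5) → closed; open now [(0,2) g=6 f=12, (0,3) g=5 f=12, (0,4) g=4 f=12, (0,7) g=1 f=12, (1,1) g=6 f=10, (1,7) g=2 f=12, (2,2) g=6 f=10, (2,4) g=4 f=10, (2,5) g=3 f=10, (2,6) g=2 f=10]
step 2: expand (1,1) (f=10, h=4) → closed; open now [(0,1) g=7 f=12, (0,2) g=6 f=12, (0,3) g=5 f=12, (0,4) g=4 f=12, (0,7) g=1 f=12, (1,0) g=7 f=10, (1,7) g=2 f=12, (2,2) g=6 f=10, (2,4) g=4 f=10, (2,5) g=3 f=10, (2,6) g=2 f=10]

order=[(1,2) → (1,1)]; open=[(0,1) g=7 f=12, (0,2) g=6 f=12, (0,3) g=5 f=12, (0,4) g=4 f=12, (0,7) g=1 f=12, (1,0) g=7 f=10, (1,7) g=2 f=12, (2,2) g=6 f=10, (2,4) g=4 f=10, (2,5) g=3 f=10, (2,6) g=2 f=10]; closed=[(0,6), (1,1), (1,2), (1,3), (1,4), (1,5), (1,6)]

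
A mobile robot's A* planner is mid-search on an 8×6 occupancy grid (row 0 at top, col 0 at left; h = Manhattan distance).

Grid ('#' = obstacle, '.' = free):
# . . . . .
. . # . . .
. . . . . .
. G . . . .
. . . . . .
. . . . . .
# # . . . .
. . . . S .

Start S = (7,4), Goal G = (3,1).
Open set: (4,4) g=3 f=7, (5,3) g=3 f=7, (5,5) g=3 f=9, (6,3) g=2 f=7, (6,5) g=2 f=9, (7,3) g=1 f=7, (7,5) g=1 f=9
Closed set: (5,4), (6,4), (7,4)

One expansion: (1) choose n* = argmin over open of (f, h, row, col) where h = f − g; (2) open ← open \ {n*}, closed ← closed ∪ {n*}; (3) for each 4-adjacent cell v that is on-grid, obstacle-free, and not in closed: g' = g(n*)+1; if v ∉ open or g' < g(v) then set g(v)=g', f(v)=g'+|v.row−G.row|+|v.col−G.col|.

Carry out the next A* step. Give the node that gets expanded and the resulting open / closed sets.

expanded=(4,4); open=[(3,4) g=4 f=7, (4,3) g=4 f=7, (4,5) g=4 f=9, (5,3) g=3 f=7, (5,5) g=3 f=9, (6,3) g=2 f=7, (6,5) g=2 f=9, (7,3) g=1 f=7, (7,5) g=1 f=9]; closed=[(4,4), (5,4), (6,4), (7,4)]

step 1: expand (4,4) (f=7, h=4) → closed; open now [(3,4) g=4 f=7, (4,3) g=4 f=7, (4,5) g=4 f=9, (5,3) g=3 f=7, (5,5) g=3 f=9, (6,3) g=2 f=7, (6,5) g=2 f=9, (7,3) g=1 f=7, (7,5) g=1 f=9]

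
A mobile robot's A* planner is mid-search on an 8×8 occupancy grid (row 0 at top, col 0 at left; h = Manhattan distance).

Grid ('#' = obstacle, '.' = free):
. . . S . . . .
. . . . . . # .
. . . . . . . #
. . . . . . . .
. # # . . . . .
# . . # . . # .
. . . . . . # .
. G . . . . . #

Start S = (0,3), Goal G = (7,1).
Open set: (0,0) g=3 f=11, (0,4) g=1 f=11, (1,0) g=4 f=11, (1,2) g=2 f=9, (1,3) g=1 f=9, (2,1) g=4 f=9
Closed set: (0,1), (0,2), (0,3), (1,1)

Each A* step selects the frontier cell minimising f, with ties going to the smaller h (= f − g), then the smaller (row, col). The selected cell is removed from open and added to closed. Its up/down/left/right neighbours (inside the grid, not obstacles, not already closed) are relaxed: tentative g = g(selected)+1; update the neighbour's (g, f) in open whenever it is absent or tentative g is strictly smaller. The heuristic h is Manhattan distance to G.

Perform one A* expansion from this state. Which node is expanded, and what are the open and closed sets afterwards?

expanded=(2,1); open=[(0,0) g=3 f=11, (0,4) g=1 f=11, (1,0) g=4 f=11, (1,2) g=2 f=9, (1,3) g=1 f=9, (2,0) g=5 f=11, (2,2) g=5 f=11, (3,1) g=5 f=9]; closed=[(0,1), (0,2), (0,3), (1,1), (2,1)]

step 1: expand (2,1) (f=9, h=5) → closed; open now [(0,0) g=3 f=11, (0,4) g=1 f=11, (1,0) g=4 f=11, (1,2) g=2 f=9, (1,3) g=1 f=9, (2,0) g=5 f=11, (2,2) g=5 f=11, (3,1) g=5 f=9]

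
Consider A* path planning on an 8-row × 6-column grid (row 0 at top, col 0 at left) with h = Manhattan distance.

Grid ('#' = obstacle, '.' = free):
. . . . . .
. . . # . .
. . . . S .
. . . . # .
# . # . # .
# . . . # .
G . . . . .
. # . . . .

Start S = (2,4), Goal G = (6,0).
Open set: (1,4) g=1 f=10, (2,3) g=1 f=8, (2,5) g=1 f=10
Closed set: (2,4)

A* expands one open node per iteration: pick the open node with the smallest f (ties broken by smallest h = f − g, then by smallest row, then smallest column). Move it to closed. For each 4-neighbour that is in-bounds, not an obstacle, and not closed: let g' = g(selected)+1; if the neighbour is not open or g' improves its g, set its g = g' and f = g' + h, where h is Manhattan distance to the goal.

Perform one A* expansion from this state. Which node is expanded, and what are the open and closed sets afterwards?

expanded=(2,3); open=[(1,4) g=1 f=10, (2,2) g=2 f=8, (2,5) g=1 f=10, (3,3) g=2 f=8]; closed=[(2,3), (2,4)]

step 1: expand (2,3) (f=8, h=7) → closed; open now [(1,4) g=1 f=10, (2,2) g=2 f=8, (2,5) g=1 f=10, (3,3) g=2 f=8]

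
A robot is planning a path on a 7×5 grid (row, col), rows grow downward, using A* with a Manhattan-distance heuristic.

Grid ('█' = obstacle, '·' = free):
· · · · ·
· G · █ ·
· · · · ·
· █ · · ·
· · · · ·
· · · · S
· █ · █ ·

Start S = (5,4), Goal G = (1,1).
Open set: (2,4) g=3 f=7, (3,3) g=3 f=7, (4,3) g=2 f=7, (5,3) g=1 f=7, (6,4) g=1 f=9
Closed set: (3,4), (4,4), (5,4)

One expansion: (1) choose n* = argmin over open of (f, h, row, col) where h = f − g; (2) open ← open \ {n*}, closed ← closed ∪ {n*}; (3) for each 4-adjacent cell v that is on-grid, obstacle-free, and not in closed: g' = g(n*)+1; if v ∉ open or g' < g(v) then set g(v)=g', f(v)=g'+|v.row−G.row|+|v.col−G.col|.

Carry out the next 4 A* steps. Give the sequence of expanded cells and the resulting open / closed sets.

order=[(2,4) → (1,4) → (2,3) → (2,2)]; open=[(0,4) g=5 f=9, (1,2) g=6 f=7, (2,1) g=6 f=7, (3,2) g=6 f=9, (3,3) g=3 f=7, (4,3) g=2 f=7, (5,3) g=1 f=7, (6,4) g=1 f=9]; closed=[(1,4), (2,2), (2,3), (2,4), (3,4), (4,4), (5,4)]

step 1: expand (2,4) (f=7, h=4) → closed; open now [(1,4) g=4 f=7, (2,3) g=4 f=7, (3,3) g=3 f=7, (4,3) g=2 f=7, (5,3) g=1 f=7, (6,4) g=1 f=9]
step 2: expand (1,4) (f=7, h=3) → closed; open now [(0,4) g=5 f=9, (2,3) g=4 f=7, (3,3) g=3 f=7, (4,3) g=2 f=7, (5,3) g=1 f=7, (6,4) g=1 f=9]
step 3: expand (2,3) (f=7, h=3) → closed; open now [(0,4) g=5 f=9, (2,2) g=5 f=7, (3,3) g=3 f=7, (4,3) g=2 f=7, (5,3) g=1 f=7, (6,4) g=1 f=9]
step 4: expand (2,2) (f=7, h=2) → closed; open now [(0,4) g=5 f=9, (1,2) g=6 f=7, (2,1) g=6 f=7, (3,2) g=6 f=9, (3,3) g=3 f=7, (4,3) g=2 f=7, (5,3) g=1 f=7, (6,4) g=1 f=9]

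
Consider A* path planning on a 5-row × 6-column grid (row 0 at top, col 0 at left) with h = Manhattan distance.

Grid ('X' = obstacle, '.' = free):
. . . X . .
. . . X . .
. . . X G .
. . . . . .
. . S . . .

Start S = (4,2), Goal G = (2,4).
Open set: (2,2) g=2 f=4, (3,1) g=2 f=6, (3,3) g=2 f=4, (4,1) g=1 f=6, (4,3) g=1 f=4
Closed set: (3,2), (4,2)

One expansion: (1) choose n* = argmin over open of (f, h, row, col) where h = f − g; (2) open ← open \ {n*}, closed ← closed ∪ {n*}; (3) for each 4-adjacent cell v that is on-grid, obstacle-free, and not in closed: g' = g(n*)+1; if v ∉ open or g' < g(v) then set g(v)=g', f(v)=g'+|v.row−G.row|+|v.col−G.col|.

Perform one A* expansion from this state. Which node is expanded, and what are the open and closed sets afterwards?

step 1: expand (2,2) (f=4, h=2) → closed; open now [(1,2) g=3 f=6, (2,1) g=3 f=6, (3,1) g=2 f=6, (3,3) g=2 f=4, (4,1) g=1 f=6, (4,3) g=1 f=4]

expanded=(2,2); open=[(1,2) g=3 f=6, (2,1) g=3 f=6, (3,1) g=2 f=6, (3,3) g=2 f=4, (4,1) g=1 f=6, (4,3) g=1 f=4]; closed=[(2,2), (3,2), (4,2)]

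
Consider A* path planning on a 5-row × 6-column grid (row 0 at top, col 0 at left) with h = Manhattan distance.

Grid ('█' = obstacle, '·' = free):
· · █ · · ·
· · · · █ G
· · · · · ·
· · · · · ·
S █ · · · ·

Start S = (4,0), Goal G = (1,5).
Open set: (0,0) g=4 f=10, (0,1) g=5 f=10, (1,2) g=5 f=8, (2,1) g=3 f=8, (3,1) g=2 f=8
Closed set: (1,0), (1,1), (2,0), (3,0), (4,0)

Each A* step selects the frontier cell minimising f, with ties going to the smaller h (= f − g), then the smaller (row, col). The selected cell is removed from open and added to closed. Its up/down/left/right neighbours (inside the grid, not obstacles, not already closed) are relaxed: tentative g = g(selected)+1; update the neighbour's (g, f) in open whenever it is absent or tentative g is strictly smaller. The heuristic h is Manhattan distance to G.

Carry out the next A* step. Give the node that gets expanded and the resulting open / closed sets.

step 1: expand (1,2) (f=8, h=3) → closed; open now [(0,0) g=4 f=10, (0,1) g=5 f=10, (1,3) g=6 f=8, (2,1) g=3 f=8, (2,2) g=6 f=10, (3,1) g=2 f=8]

expanded=(1,2); open=[(0,0) g=4 f=10, (0,1) g=5 f=10, (1,3) g=6 f=8, (2,1) g=3 f=8, (2,2) g=6 f=10, (3,1) g=2 f=8]; closed=[(1,0), (1,1), (1,2), (2,0), (3,0), (4,0)]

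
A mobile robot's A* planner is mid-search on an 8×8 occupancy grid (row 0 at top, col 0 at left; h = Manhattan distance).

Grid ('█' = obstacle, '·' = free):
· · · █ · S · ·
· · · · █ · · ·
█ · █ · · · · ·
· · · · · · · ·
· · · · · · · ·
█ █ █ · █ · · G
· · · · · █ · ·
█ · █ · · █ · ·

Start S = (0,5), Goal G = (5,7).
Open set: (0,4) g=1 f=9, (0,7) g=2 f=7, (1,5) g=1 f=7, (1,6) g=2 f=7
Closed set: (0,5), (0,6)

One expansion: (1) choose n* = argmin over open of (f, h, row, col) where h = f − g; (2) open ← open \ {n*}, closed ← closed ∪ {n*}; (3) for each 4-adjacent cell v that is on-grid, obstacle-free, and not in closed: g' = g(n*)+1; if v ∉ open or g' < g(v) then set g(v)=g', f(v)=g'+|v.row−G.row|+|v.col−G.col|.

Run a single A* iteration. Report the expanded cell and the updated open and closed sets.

expanded=(0,7); open=[(0,4) g=1 f=9, (1,5) g=1 f=7, (1,6) g=2 f=7, (1,7) g=3 f=7]; closed=[(0,5), (0,6), (0,7)]

step 1: expand (0,7) (f=7, h=5) → closed; open now [(0,4) g=1 f=9, (1,5) g=1 f=7, (1,6) g=2 f=7, (1,7) g=3 f=7]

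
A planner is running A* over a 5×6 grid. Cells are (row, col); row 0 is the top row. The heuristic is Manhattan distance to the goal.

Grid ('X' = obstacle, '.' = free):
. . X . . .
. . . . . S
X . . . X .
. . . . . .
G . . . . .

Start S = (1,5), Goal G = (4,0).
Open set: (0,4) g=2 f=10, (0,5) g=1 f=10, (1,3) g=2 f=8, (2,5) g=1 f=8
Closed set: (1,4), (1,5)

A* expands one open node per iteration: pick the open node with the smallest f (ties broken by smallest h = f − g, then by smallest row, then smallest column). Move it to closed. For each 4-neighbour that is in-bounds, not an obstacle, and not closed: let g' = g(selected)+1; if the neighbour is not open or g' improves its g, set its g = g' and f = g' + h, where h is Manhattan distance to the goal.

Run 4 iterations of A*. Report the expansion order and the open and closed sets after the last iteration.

step 1: expand (1,3) (f=8, h=6) → closed; open now [(0,3) g=3 f=10, (0,4) g=2 f=10, (0,5) g=1 f=10, (1,2) g=3 f=8, (2,3) g=3 f=8, (2,5) g=1 f=8]
step 2: expand (1,2) (f=8, h=5) → closed; open now [(0,3) g=3 f=10, (0,4) g=2 f=10, (0,5) g=1 f=10, (1,1) g=4 f=8, (2,2) g=4 f=8, (2,3) g=3 f=8, (2,5) g=1 f=8]
step 3: expand (1,1) (f=8, h=4) → closed; open now [(0,1) g=5 f=10, (0,3) g=3 f=10, (0,4) g=2 f=10, (0,5) g=1 f=10, (1,0) g=5 f=8, (2,1) g=5 f=8, (2,2) g=4 f=8, (2,3) g=3 f=8, (2,5) g=1 f=8]
step 4: expand (1,0) (f=8, h=3) → closed; open now [(0,0) g=6 f=10, (0,1) g=5 f=10, (0,3) g=3 f=10, (0,4) g=2 f=10, (0,5) g=1 f=10, (2,1) g=5 f=8, (2,2) g=4 f=8, (2,3) g=3 f=8, (2,5) g=1 f=8]

order=[(1,3) → (1,2) → (1,1) → (1,0)]; open=[(0,0) g=6 f=10, (0,1) g=5 f=10, (0,3) g=3 f=10, (0,4) g=2 f=10, (0,5) g=1 f=10, (2,1) g=5 f=8, (2,2) g=4 f=8, (2,3) g=3 f=8, (2,5) g=1 f=8]; closed=[(1,0), (1,1), (1,2), (1,3), (1,4), (1,5)]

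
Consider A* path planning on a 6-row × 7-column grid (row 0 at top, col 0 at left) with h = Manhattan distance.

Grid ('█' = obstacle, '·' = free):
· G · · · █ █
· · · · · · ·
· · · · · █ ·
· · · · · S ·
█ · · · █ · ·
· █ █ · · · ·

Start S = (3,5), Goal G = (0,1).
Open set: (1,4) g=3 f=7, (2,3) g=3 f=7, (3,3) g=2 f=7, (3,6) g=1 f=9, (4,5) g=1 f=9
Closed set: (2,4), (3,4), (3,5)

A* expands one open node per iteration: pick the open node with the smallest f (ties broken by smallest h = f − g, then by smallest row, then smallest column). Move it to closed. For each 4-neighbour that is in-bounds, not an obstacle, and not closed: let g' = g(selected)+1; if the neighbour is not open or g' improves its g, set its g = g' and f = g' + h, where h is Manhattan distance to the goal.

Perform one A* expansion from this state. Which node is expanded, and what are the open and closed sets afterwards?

expanded=(1,4); open=[(0,4) g=4 f=7, (1,3) g=4 f=7, (1,5) g=4 f=9, (2,3) g=3 f=7, (3,3) g=2 f=7, (3,6) g=1 f=9, (4,5) g=1 f=9]; closed=[(1,4), (2,4), (3,4), (3,5)]

step 1: expand (1,4) (f=7, h=4) → closed; open now [(0,4) g=4 f=7, (1,3) g=4 f=7, (1,5) g=4 f=9, (2,3) g=3 f=7, (3,3) g=2 f=7, (3,6) g=1 f=9, (4,5) g=1 f=9]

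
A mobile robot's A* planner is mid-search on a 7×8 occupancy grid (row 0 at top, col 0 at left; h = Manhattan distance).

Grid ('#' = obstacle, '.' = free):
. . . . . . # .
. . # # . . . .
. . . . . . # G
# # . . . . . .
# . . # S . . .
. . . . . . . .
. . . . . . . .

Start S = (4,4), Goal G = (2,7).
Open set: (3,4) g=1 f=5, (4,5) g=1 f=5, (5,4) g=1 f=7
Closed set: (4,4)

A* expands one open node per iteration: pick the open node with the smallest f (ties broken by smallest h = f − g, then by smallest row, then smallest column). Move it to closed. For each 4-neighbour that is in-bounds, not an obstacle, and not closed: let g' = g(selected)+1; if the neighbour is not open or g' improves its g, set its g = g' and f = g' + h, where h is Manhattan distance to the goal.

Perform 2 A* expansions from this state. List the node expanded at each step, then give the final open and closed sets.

order=[(3,4) → (2,4)]; open=[(1,4) g=3 f=7, (2,3) g=3 f=7, (2,5) g=3 f=5, (3,3) g=2 f=7, (3,5) g=2 f=5, (4,5) g=1 f=5, (5,4) g=1 f=7]; closed=[(2,4), (3,4), (4,4)]

step 1: expand (3,4) (f=5, h=4) → closed; open now [(2,4) g=2 f=5, (3,3) g=2 f=7, (3,5) g=2 f=5, (4,5) g=1 f=5, (5,4) g=1 f=7]
step 2: expand (2,4) (f=5, h=3) → closed; open now [(1,4) g=3 f=7, (2,3) g=3 f=7, (2,5) g=3 f=5, (3,3) g=2 f=7, (3,5) g=2 f=5, (4,5) g=1 f=5, (5,4) g=1 f=7]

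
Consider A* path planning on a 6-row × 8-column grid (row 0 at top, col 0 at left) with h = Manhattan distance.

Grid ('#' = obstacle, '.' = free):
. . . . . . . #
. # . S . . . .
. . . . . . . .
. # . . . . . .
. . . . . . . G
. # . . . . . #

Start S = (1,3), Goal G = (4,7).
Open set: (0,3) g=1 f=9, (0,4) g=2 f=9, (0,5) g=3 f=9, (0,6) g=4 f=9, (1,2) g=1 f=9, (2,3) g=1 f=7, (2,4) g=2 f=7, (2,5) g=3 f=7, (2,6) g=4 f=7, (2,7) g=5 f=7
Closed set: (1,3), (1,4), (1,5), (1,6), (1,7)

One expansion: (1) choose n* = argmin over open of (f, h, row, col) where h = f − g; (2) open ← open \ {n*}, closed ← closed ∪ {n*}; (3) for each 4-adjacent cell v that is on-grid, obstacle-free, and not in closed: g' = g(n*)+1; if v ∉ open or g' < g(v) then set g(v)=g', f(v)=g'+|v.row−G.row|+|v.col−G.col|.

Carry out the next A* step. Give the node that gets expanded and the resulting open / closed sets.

expanded=(2,7); open=[(0,3) g=1 f=9, (0,4) g=2 f=9, (0,5) g=3 f=9, (0,6) g=4 f=9, (1,2) g=1 f=9, (2,3) g=1 f=7, (2,4) g=2 f=7, (2,5) g=3 f=7, (2,6) g=4 f=7, (3,7) g=6 f=7]; closed=[(1,3), (1,4), (1,5), (1,6), (1,7), (2,7)]

step 1: expand (2,7) (f=7, h=2) → closed; open now [(0,3) g=1 f=9, (0,4) g=2 f=9, (0,5) g=3 f=9, (0,6) g=4 f=9, (1,2) g=1 f=9, (2,3) g=1 f=7, (2,4) g=2 f=7, (2,5) g=3 f=7, (2,6) g=4 f=7, (3,7) g=6 f=7]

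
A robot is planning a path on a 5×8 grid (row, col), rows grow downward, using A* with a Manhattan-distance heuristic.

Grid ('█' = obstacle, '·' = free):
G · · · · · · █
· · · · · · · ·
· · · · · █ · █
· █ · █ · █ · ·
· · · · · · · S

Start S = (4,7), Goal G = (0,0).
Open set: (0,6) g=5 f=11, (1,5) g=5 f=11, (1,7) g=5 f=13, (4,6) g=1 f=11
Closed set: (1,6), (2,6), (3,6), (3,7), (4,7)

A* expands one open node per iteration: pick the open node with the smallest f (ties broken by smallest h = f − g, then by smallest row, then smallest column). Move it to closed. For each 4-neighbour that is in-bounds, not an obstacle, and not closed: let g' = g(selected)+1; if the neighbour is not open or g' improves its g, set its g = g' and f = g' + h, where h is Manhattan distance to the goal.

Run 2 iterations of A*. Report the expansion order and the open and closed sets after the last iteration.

order=[(0,6) → (0,5)]; open=[(0,4) g=7 f=11, (1,5) g=5 f=11, (1,7) g=5 f=13, (4,6) g=1 f=11]; closed=[(0,5), (0,6), (1,6), (2,6), (3,6), (3,7), (4,7)]

step 1: expand (0,6) (f=11, h=6) → closed; open now [(0,5) g=6 f=11, (1,5) g=5 f=11, (1,7) g=5 f=13, (4,6) g=1 f=11]
step 2: expand (0,5) (f=11, h=5) → closed; open now [(0,4) g=7 f=11, (1,5) g=5 f=11, (1,7) g=5 f=13, (4,6) g=1 f=11]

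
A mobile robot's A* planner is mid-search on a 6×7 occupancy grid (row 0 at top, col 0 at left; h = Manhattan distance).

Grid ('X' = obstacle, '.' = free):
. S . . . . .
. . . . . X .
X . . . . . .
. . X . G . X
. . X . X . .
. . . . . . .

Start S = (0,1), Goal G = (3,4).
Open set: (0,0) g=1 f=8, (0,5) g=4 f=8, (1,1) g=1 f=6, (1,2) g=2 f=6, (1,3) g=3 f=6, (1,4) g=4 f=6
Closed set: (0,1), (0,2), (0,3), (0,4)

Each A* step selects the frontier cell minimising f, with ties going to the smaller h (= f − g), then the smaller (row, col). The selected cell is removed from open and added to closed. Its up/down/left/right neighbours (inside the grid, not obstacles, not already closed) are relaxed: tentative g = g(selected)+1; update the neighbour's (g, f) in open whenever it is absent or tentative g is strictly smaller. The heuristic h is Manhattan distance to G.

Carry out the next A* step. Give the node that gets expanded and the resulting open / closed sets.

expanded=(1,4); open=[(0,0) g=1 f=8, (0,5) g=4 f=8, (1,1) g=1 f=6, (1,2) g=2 f=6, (1,3) g=3 f=6, (2,4) g=5 f=6]; closed=[(0,1), (0,2), (0,3), (0,4), (1,4)]

step 1: expand (1,4) (f=6, h=2) → closed; open now [(0,0) g=1 f=8, (0,5) g=4 f=8, (1,1) g=1 f=6, (1,2) g=2 f=6, (1,3) g=3 f=6, (2,4) g=5 f=6]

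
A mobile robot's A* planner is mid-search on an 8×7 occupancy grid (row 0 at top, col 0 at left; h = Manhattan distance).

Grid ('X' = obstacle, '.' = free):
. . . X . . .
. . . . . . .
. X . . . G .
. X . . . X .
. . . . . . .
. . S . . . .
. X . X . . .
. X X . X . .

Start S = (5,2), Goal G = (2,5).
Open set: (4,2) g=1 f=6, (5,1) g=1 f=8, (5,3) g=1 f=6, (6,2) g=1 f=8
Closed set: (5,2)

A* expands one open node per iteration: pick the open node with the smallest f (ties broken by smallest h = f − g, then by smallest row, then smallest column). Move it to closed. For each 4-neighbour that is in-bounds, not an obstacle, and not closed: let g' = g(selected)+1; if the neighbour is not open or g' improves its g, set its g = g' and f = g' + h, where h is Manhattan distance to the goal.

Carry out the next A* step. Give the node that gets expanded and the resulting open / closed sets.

step 1: expand (4,2) (f=6, h=5) → closed; open now [(3,2) g=2 f=6, (4,1) g=2 f=8, (4,3) g=2 f=6, (5,1) g=1 f=8, (5,3) g=1 f=6, (6,2) g=1 f=8]

expanded=(4,2); open=[(3,2) g=2 f=6, (4,1) g=2 f=8, (4,3) g=2 f=6, (5,1) g=1 f=8, (5,3) g=1 f=6, (6,2) g=1 f=8]; closed=[(4,2), (5,2)]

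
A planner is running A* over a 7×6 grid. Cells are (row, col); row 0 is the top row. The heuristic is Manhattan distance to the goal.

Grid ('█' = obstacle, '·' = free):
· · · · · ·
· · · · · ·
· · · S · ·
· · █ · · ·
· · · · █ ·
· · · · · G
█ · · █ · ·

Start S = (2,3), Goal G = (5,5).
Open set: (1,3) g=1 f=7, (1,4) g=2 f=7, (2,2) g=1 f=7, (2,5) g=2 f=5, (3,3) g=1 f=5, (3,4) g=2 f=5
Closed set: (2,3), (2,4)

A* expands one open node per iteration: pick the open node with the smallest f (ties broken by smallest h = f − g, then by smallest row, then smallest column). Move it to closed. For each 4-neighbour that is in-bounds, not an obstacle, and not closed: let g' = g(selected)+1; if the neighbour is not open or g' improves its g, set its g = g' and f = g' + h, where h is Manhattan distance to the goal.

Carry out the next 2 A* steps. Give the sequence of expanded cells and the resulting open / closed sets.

order=[(2,5) → (3,5)]; open=[(1,3) g=1 f=7, (1,4) g=2 f=7, (1,5) g=3 f=7, (2,2) g=1 f=7, (3,3) g=1 f=5, (3,4) g=2 f=5, (4,5) g=4 f=5]; closed=[(2,3), (2,4), (2,5), (3,5)]

step 1: expand (2,5) (f=5, h=3) → closed; open now [(1,3) g=1 f=7, (1,4) g=2 f=7, (1,5) g=3 f=7, (2,2) g=1 f=7, (3,3) g=1 f=5, (3,4) g=2 f=5, (3,5) g=3 f=5]
step 2: expand (3,5) (f=5, h=2) → closed; open now [(1,3) g=1 f=7, (1,4) g=2 f=7, (1,5) g=3 f=7, (2,2) g=1 f=7, (3,3) g=1 f=5, (3,4) g=2 f=5, (4,5) g=4 f=5]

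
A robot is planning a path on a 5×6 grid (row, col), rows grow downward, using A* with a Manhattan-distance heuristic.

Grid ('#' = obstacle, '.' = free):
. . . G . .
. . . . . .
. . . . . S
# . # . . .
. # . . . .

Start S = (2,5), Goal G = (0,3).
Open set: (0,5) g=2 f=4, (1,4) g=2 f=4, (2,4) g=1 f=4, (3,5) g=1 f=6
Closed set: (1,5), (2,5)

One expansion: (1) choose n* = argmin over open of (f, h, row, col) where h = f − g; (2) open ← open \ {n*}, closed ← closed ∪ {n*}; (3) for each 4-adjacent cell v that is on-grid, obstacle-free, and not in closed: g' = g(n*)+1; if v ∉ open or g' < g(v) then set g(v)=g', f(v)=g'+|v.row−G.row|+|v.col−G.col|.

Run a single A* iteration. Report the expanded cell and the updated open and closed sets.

expanded=(0,5); open=[(0,4) g=3 f=4, (1,4) g=2 f=4, (2,4) g=1 f=4, (3,5) g=1 f=6]; closed=[(0,5), (1,5), (2,5)]

step 1: expand (0,5) (f=4, h=2) → closed; open now [(0,4) g=3 f=4, (1,4) g=2 f=4, (2,4) g=1 f=4, (3,5) g=1 f=6]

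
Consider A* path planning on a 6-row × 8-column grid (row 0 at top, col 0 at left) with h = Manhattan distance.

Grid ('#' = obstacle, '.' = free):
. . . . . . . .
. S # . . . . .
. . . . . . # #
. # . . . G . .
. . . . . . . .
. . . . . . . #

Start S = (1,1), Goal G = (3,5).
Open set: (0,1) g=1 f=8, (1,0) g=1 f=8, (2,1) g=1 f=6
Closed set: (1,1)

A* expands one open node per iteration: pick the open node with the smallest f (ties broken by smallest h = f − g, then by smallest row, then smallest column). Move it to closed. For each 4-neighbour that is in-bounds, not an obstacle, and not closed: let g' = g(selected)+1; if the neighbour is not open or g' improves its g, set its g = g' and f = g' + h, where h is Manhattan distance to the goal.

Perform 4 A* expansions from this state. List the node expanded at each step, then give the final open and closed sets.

order=[(2,1) → (2,2) → (2,3) → (2,4)]; open=[(0,1) g=1 f=8, (1,0) g=1 f=8, (1,3) g=4 f=8, (1,4) g=5 f=8, (2,0) g=2 f=8, (2,5) g=5 f=6, (3,2) g=3 f=6, (3,3) g=4 f=6, (3,4) g=5 f=6]; closed=[(1,1), (2,1), (2,2), (2,3), (2,4)]

step 1: expand (2,1) (f=6, h=5) → closed; open now [(0,1) g=1 f=8, (1,0) g=1 f=8, (2,0) g=2 f=8, (2,2) g=2 f=6]
step 2: expand (2,2) (f=6, h=4) → closed; open now [(0,1) g=1 f=8, (1,0) g=1 f=8, (2,0) g=2 f=8, (2,3) g=3 f=6, (3,2) g=3 f=6]
step 3: expand (2,3) (f=6, h=3) → closed; open now [(0,1) g=1 f=8, (1,0) g=1 f=8, (1,3) g=4 f=8, (2,0) g=2 f=8, (2,4) g=4 f=6, (3,2) g=3 f=6, (3,3) g=4 f=6]
step 4: expand (2,4) (f=6, h=2) → closed; open now [(0,1) g=1 f=8, (1,0) g=1 f=8, (1,3) g=4 f=8, (1,4) g=5 f=8, (2,0) g=2 f=8, (2,5) g=5 f=6, (3,2) g=3 f=6, (3,3) g=4 f=6, (3,4) g=5 f=6]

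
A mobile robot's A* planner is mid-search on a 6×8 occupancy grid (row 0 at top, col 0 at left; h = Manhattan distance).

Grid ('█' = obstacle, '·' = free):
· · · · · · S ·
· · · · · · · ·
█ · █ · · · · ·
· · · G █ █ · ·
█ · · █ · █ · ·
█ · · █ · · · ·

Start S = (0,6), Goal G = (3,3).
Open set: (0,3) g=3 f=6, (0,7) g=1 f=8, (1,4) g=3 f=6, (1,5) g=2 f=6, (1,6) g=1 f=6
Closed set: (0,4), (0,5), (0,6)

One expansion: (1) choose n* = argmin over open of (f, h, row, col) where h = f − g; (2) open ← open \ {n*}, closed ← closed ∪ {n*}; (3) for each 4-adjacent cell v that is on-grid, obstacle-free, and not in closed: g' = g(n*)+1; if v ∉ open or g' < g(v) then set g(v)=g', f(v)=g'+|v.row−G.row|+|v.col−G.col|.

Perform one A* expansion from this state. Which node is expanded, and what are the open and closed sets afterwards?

step 1: expand (0,3) (f=6, h=3) → closed; open now [(0,2) g=4 f=8, (0,7) g=1 f=8, (1,3) g=4 f=6, (1,4) g=3 f=6, (1,5) g=2 f=6, (1,6) g=1 f=6]

expanded=(0,3); open=[(0,2) g=4 f=8, (0,7) g=1 f=8, (1,3) g=4 f=6, (1,4) g=3 f=6, (1,5) g=2 f=6, (1,6) g=1 f=6]; closed=[(0,3), (0,4), (0,5), (0,6)]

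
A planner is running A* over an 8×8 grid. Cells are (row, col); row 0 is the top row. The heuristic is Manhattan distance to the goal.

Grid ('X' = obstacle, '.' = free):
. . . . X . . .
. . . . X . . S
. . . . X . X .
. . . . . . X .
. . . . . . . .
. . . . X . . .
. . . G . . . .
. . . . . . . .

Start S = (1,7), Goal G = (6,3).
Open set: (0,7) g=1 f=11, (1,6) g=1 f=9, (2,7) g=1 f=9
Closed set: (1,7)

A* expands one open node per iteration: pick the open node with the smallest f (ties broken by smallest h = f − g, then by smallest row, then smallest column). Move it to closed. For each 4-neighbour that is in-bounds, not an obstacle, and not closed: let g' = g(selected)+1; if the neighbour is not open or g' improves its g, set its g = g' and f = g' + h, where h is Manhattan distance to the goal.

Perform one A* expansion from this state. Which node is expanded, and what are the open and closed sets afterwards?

step 1: expand (1,6) (f=9, h=8) → closed; open now [(0,6) g=2 f=11, (0,7) g=1 f=11, (1,5) g=2 f=9, (2,7) g=1 f=9]

expanded=(1,6); open=[(0,6) g=2 f=11, (0,7) g=1 f=11, (1,5) g=2 f=9, (2,7) g=1 f=9]; closed=[(1,6), (1,7)]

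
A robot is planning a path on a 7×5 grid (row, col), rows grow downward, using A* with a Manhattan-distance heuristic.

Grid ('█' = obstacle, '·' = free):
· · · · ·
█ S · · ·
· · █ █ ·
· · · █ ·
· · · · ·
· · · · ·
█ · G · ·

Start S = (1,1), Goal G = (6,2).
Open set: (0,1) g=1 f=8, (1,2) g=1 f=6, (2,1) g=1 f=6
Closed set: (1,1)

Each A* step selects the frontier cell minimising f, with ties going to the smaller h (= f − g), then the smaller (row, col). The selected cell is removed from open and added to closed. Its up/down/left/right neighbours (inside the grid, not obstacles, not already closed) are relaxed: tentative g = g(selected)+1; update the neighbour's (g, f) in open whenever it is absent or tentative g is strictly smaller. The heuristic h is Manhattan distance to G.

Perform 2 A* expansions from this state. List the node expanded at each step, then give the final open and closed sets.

order=[(1,2) → (2,1)]; open=[(0,1) g=1 f=8, (0,2) g=2 f=8, (1,3) g=2 f=8, (2,0) g=2 f=8, (3,1) g=2 f=6]; closed=[(1,1), (1,2), (2,1)]

step 1: expand (1,2) (f=6, h=5) → closed; open now [(0,1) g=1 f=8, (0,2) g=2 f=8, (1,3) g=2 f=8, (2,1) g=1 f=6]
step 2: expand (2,1) (f=6, h=5) → closed; open now [(0,1) g=1 f=8, (0,2) g=2 f=8, (1,3) g=2 f=8, (2,0) g=2 f=8, (3,1) g=2 f=6]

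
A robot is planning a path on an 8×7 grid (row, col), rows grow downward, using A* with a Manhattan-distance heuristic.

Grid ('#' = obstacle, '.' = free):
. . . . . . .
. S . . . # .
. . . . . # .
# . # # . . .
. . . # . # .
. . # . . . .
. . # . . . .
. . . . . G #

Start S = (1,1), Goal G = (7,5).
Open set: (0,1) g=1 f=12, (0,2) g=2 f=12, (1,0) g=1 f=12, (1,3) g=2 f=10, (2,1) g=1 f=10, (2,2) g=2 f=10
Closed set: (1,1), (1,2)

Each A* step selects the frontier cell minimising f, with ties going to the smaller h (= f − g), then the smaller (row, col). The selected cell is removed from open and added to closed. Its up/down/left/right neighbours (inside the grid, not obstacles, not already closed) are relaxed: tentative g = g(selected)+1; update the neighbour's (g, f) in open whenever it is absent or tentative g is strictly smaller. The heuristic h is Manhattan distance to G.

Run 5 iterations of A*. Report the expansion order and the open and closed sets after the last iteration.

order=[(1,3) → (1,4) → (2,4) → (3,4) → (3,5)]; open=[(0,1) g=1 f=12, (0,2) g=2 f=12, (0,3) g=3 f=12, (0,4) g=4 f=12, (1,0) g=1 f=12, (2,1) g=1 f=10, (2,2) g=2 f=10, (2,3) g=3 f=10, (3,6) g=7 f=12, (4,4) g=6 f=10]; closed=[(1,1), (1,2), (1,3), (1,4), (2,4), (3,4), (3,5)]

step 1: expand (1,3) (f=10, h=8) → closed; open now [(0,1) g=1 f=12, (0,2) g=2 f=12, (0,3) g=3 f=12, (1,0) g=1 f=12, (1,4) g=3 f=10, (2,1) g=1 f=10, (2,2) g=2 f=10, (2,3) g=3 f=10]
step 2: expand (1,4) (f=10, h=7) → closed; open now [(0,1) g=1 f=12, (0,2) g=2 f=12, (0,3) g=3 f=12, (0,4) g=4 f=12, (1,0) g=1 f=12, (2,1) g=1 f=10, (2,2) g=2 f=10, (2,3) g=3 f=10, (2,4) g=4 f=10]
step 3: expand (2,4) (f=10, h=6) → closed; open now [(0,1) g=1 f=12, (0,2) g=2 f=12, (0,3) g=3 f=12, (0,4) g=4 f=12, (1,0) g=1 f=12, (2,1) g=1 f=10, (2,2) g=2 f=10, (2,3) g=3 f=10, (3,4) g=5 f=10]
step 4: expand (3,4) (f=10, h=5) → closed; open now [(0,1) g=1 f=12, (0,2) g=2 f=12, (0,3) g=3 f=12, (0,4) g=4 f=12, (1,0) g=1 f=12, (2,1) g=1 f=10, (2,2) g=2 f=10, (2,3) g=3 f=10, (3,5) g=6 f=10, (4,4) g=6 f=10]
step 5: expand (3,5) (f=10, h=4) → closed; open now [(0,1) g=1 f=12, (0,2) g=2 f=12, (0,3) g=3 f=12, (0,4) g=4 f=12, (1,0) g=1 f=12, (2,1) g=1 f=10, (2,2) g=2 f=10, (2,3) g=3 f=10, (3,6) g=7 f=12, (4,4) g=6 f=10]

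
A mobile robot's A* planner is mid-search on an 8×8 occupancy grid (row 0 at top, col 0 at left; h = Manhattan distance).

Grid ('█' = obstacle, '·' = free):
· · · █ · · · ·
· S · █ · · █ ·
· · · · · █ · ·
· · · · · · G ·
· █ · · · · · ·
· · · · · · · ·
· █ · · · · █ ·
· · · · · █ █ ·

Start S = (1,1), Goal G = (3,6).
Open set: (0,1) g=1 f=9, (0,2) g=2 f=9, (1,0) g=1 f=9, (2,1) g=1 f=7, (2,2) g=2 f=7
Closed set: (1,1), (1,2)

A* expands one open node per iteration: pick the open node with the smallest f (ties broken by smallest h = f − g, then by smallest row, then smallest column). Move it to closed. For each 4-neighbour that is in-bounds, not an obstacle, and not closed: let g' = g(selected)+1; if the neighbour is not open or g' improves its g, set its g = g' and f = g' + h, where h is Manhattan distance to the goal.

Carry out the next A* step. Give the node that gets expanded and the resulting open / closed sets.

step 1: expand (2,2) (f=7, h=5) → closed; open now [(0,1) g=1 f=9, (0,2) g=2 f=9, (1,0) g=1 f=9, (2,1) g=1 f=7, (2,3) g=3 f=7, (3,2) g=3 f=7]

expanded=(2,2); open=[(0,1) g=1 f=9, (0,2) g=2 f=9, (1,0) g=1 f=9, (2,1) g=1 f=7, (2,3) g=3 f=7, (3,2) g=3 f=7]; closed=[(1,1), (1,2), (2,2)]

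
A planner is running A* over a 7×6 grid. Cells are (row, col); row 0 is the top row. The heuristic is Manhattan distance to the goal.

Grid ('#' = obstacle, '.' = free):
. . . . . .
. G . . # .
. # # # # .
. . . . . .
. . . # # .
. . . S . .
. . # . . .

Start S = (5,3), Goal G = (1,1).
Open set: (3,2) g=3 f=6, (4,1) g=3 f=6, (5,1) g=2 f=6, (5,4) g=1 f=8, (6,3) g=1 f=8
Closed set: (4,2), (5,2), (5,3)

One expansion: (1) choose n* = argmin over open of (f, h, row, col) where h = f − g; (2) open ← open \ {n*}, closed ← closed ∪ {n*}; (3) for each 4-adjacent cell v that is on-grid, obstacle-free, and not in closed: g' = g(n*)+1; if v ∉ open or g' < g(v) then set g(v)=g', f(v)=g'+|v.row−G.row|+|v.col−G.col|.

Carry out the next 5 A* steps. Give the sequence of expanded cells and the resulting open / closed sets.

order=[(3,2) → (3,1) → (4,1) → (5,1) → (3,0)]; open=[(2,0) g=6 f=8, (3,3) g=4 f=8, (4,0) g=4 f=8, (5,0) g=3 f=8, (5,4) g=1 f=8, (6,1) g=3 f=8, (6,3) g=1 f=8]; closed=[(3,0), (3,1), (3,2), (4,1), (4,2), (5,1), (5,2), (5,3)]

step 1: expand (3,2) (f=6, h=3) → closed; open now [(3,1) g=4 f=6, (3,3) g=4 f=8, (4,1) g=3 f=6, (5,1) g=2 f=6, (5,4) g=1 f=8, (6,3) g=1 f=8]
step 2: expand (3,1) (f=6, h=2) → closed; open now [(3,0) g=5 f=8, (3,3) g=4 f=8, (4,1) g=3 f=6, (5,1) g=2 f=6, (5,4) g=1 f=8, (6,3) g=1 f=8]
step 3: expand (4,1) (f=6, h=3) → closed; open now [(3,0) g=5 f=8, (3,3) g=4 f=8, (4,0) g=4 f=8, (5,1) g=2 f=6, (5,4) g=1 f=8, (6,3) g=1 f=8]
step 4: expand (5,1) (f=6, h=4) → closed; open now [(3,0) g=5 f=8, (3,3) g=4 f=8, (4,0) g=4 f=8, (5,0) g=3 f=8, (5,4) g=1 f=8, (6,1) g=3 f=8, (6,3) g=1 f=8]
step 5: expand (3,0) (f=8, h=3) → closed; open now [(2,0) g=6 f=8, (3,3) g=4 f=8, (4,0) g=4 f=8, (5,0) g=3 f=8, (5,4) g=1 f=8, (6,1) g=3 f=8, (6,3) g=1 f=8]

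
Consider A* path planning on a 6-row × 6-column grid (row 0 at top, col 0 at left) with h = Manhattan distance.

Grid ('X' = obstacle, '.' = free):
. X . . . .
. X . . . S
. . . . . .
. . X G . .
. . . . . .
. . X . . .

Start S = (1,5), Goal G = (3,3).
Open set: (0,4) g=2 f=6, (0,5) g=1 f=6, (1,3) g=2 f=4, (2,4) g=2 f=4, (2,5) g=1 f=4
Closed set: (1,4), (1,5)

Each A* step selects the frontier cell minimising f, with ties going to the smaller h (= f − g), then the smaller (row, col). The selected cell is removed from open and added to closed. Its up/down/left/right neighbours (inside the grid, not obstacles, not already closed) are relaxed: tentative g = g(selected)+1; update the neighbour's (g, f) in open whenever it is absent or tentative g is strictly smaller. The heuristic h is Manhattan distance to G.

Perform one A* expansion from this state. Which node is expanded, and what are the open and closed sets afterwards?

step 1: expand (1,3) (f=4, h=2) → closed; open now [(0,3) g=3 f=6, (0,4) g=2 f=6, (0,5) g=1 f=6, (1,2) g=3 f=6, (2,3) g=3 f=4, (2,4) g=2 f=4, (2,5) g=1 f=4]

expanded=(1,3); open=[(0,3) g=3 f=6, (0,4) g=2 f=6, (0,5) g=1 f=6, (1,2) g=3 f=6, (2,3) g=3 f=4, (2,4) g=2 f=4, (2,5) g=1 f=4]; closed=[(1,3), (1,4), (1,5)]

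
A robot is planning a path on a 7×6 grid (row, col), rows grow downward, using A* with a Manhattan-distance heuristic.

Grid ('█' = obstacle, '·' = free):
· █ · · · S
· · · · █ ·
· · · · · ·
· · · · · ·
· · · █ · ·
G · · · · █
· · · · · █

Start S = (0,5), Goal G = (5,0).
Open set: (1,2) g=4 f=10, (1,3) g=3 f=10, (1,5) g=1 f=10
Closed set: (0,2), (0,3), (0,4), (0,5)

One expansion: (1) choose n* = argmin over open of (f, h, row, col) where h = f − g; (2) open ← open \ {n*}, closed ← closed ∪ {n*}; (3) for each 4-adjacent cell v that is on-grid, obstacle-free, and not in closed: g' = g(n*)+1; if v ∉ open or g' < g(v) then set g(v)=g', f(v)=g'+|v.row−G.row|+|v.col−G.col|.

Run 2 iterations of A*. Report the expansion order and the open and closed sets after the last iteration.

step 1: expand (1,2) (f=10, h=6) → closed; open now [(1,1) g=5 f=10, (1,3) g=3 f=10, (1,5) g=1 f=10, (2,2) g=5 f=10]
step 2: expand (1,1) (f=10, h=5) → closed; open now [(1,0) g=6 f=10, (1,3) g=3 f=10, (1,5) g=1 f=10, (2,1) g=6 f=10, (2,2) g=5 f=10]

order=[(1,2) → (1,1)]; open=[(1,0) g=6 f=10, (1,3) g=3 f=10, (1,5) g=1 f=10, (2,1) g=6 f=10, (2,2) g=5 f=10]; closed=[(0,2), (0,3), (0,4), (0,5), (1,1), (1,2)]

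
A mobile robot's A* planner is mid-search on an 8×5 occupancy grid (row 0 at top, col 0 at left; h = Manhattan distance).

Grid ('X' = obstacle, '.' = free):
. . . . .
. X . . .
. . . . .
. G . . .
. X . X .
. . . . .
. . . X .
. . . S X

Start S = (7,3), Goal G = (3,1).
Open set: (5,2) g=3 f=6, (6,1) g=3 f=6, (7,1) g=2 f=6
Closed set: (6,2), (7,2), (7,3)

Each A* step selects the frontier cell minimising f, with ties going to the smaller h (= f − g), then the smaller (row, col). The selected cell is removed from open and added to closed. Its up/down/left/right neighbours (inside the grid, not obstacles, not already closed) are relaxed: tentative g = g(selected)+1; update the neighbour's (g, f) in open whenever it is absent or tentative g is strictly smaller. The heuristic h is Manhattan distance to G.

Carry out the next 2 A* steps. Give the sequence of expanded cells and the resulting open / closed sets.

order=[(5,2) → (4,2)]; open=[(3,2) g=5 f=6, (5,1) g=4 f=6, (5,3) g=4 f=8, (6,1) g=3 f=6, (7,1) g=2 f=6]; closed=[(4,2), (5,2), (6,2), (7,2), (7,3)]

step 1: expand (5,2) (f=6, h=3) → closed; open now [(4,2) g=4 f=6, (5,1) g=4 f=6, (5,3) g=4 f=8, (6,1) g=3 f=6, (7,1) g=2 f=6]
step 2: expand (4,2) (f=6, h=2) → closed; open now [(3,2) g=5 f=6, (5,1) g=4 f=6, (5,3) g=4 f=8, (6,1) g=3 f=6, (7,1) g=2 f=6]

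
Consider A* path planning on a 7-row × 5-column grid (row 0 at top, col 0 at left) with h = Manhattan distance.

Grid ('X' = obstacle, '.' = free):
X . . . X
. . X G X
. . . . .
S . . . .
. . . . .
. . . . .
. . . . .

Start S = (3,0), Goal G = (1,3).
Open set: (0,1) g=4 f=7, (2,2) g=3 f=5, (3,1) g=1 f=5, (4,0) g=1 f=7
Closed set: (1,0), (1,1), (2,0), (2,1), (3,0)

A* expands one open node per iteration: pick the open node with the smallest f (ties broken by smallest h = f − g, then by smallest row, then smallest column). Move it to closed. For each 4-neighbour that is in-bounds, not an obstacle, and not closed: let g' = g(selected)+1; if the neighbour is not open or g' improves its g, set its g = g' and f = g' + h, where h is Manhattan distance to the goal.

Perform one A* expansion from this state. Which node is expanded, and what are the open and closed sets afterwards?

expanded=(2,2); open=[(0,1) g=4 f=7, (2,3) g=4 f=5, (3,1) g=1 f=5, (3,2) g=4 f=7, (4,0) g=1 f=7]; closed=[(1,0), (1,1), (2,0), (2,1), (2,2), (3,0)]

step 1: expand (2,2) (f=5, h=2) → closed; open now [(0,1) g=4 f=7, (2,3) g=4 f=5, (3,1) g=1 f=5, (3,2) g=4 f=7, (4,0) g=1 f=7]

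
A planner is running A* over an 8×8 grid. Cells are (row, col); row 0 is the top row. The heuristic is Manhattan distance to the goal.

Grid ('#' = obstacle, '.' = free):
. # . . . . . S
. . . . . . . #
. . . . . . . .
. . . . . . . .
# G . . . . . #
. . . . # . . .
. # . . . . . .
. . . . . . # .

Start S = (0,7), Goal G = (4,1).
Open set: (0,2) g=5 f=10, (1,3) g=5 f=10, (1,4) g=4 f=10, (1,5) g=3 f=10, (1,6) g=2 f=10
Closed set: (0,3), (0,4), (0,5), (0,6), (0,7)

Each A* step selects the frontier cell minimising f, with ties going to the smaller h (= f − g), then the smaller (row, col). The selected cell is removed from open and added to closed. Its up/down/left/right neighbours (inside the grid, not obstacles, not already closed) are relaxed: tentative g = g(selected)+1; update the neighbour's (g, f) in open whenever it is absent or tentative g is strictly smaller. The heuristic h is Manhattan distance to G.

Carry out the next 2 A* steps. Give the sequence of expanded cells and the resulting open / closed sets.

step 1: expand (0,2) (f=10, h=5) → closed; open now [(1,2) g=6 f=10, (1,3) g=5 f=10, (1,4) g=4 f=10, (1,5) g=3 f=10, (1,6) g=2 f=10]
step 2: expand (1,2) (f=10, h=4) → closed; open now [(1,1) g=7 f=10, (1,3) g=5 f=10, (1,4) g=4 f=10, (1,5) g=3 f=10, (1,6) g=2 f=10, (2,2) g=7 f=10]

order=[(0,2) → (1,2)]; open=[(1,1) g=7 f=10, (1,3) g=5 f=10, (1,4) g=4 f=10, (1,5) g=3 f=10, (1,6) g=2 f=10, (2,2) g=7 f=10]; closed=[(0,2), (0,3), (0,4), (0,5), (0,6), (0,7), (1,2)]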